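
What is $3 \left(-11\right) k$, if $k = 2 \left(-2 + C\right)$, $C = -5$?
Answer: $462$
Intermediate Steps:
$k = -14$ ($k = 2 \left(-2 - 5\right) = 2 \left(-7\right) = -14$)
$3 \left(-11\right) k = 3 \left(-11\right) \left(-14\right) = \left(-33\right) \left(-14\right) = 462$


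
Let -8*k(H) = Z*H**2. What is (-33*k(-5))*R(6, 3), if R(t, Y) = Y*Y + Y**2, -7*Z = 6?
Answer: -22275/14 ≈ -1591.1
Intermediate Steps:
Z = -6/7 (Z = -1/7*6 = -6/7 ≈ -0.85714)
k(H) = 3*H**2/28 (k(H) = -(-3)*H**2/28 = 3*H**2/28)
R(t, Y) = 2*Y**2 (R(t, Y) = Y**2 + Y**2 = 2*Y**2)
(-33*k(-5))*R(6, 3) = (-99*(-5)**2/28)*(2*3**2) = (-99*25/28)*(2*9) = -33*75/28*18 = -2475/28*18 = -22275/14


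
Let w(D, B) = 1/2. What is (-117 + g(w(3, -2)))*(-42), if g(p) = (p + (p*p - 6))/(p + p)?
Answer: 10269/2 ≈ 5134.5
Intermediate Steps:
w(D, B) = ½
g(p) = (-6 + p + p²)/(2*p) (g(p) = (p + (p² - 6))/((2*p)) = (p + (-6 + p²))*(1/(2*p)) = (-6 + p + p²)*(1/(2*p)) = (-6 + p + p²)/(2*p))
(-117 + g(w(3, -2)))*(-42) = (-117 + (-6 + (1 + ½)/2)/(2*(½)))*(-42) = (-117 + (½)*2*(-6 + (½)*(3/2)))*(-42) = (-117 + (½)*2*(-6 + ¾))*(-42) = (-117 + (½)*2*(-21/4))*(-42) = (-117 - 21/4)*(-42) = -489/4*(-42) = 10269/2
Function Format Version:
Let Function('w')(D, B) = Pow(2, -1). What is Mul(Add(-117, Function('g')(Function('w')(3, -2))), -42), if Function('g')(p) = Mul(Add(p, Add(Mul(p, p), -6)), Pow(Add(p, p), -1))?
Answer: Rational(10269, 2) ≈ 5134.5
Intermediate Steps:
Function('w')(D, B) = Rational(1, 2)
Function('g')(p) = Mul(Rational(1, 2), Pow(p, -1), Add(-6, p, Pow(p, 2))) (Function('g')(p) = Mul(Add(p, Add(Pow(p, 2), -6)), Pow(Mul(2, p), -1)) = Mul(Add(p, Add(-6, Pow(p, 2))), Mul(Rational(1, 2), Pow(p, -1))) = Mul(Add(-6, p, Pow(p, 2)), Mul(Rational(1, 2), Pow(p, -1))) = Mul(Rational(1, 2), Pow(p, -1), Add(-6, p, Pow(p, 2))))
Mul(Add(-117, Function('g')(Function('w')(3, -2))), -42) = Mul(Add(-117, Mul(Rational(1, 2), Pow(Rational(1, 2), -1), Add(-6, Mul(Rational(1, 2), Add(1, Rational(1, 2)))))), -42) = Mul(Add(-117, Mul(Rational(1, 2), 2, Add(-6, Mul(Rational(1, 2), Rational(3, 2))))), -42) = Mul(Add(-117, Mul(Rational(1, 2), 2, Add(-6, Rational(3, 4)))), -42) = Mul(Add(-117, Mul(Rational(1, 2), 2, Rational(-21, 4))), -42) = Mul(Add(-117, Rational(-21, 4)), -42) = Mul(Rational(-489, 4), -42) = Rational(10269, 2)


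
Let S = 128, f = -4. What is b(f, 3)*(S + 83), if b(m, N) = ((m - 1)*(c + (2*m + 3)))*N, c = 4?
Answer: 3165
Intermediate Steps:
b(m, N) = N*(-1 + m)*(7 + 2*m) (b(m, N) = ((m - 1)*(4 + (2*m + 3)))*N = ((-1 + m)*(4 + (3 + 2*m)))*N = ((-1 + m)*(7 + 2*m))*N = N*(-1 + m)*(7 + 2*m))
b(f, 3)*(S + 83) = (3*(-7 + 2*(-4)**2 + 5*(-4)))*(128 + 83) = (3*(-7 + 2*16 - 20))*211 = (3*(-7 + 32 - 20))*211 = (3*5)*211 = 15*211 = 3165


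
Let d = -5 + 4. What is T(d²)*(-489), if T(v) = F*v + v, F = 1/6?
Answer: -1141/2 ≈ -570.50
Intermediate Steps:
F = ⅙ ≈ 0.16667
d = -1
T(v) = 7*v/6 (T(v) = v/6 + v = 7*v/6)
T(d²)*(-489) = ((7/6)*(-1)²)*(-489) = ((7/6)*1)*(-489) = (7/6)*(-489) = -1141/2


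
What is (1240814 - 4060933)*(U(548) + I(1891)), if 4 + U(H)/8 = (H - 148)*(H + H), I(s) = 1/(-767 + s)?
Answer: -11117069373823127/1124 ≈ -9.8906e+12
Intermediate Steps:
U(H) = -32 + 16*H*(-148 + H) (U(H) = -32 + 8*((H - 148)*(H + H)) = -32 + 8*((-148 + H)*(2*H)) = -32 + 8*(2*H*(-148 + H)) = -32 + 16*H*(-148 + H))
(1240814 - 4060933)*(U(548) + I(1891)) = (1240814 - 4060933)*((-32 - 2368*548 + 16*548**2) + 1/(-767 + 1891)) = -2820119*((-32 - 1297664 + 16*300304) + 1/1124) = -2820119*((-32 - 1297664 + 4804864) + 1/1124) = -2820119*(3507168 + 1/1124) = -2820119*3942056833/1124 = -11117069373823127/1124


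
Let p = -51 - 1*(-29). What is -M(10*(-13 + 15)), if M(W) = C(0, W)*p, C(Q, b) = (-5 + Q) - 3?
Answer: -176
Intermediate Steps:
C(Q, b) = -8 + Q
p = -22 (p = -51 + 29 = -22)
M(W) = 176 (M(W) = (-8 + 0)*(-22) = -8*(-22) = 176)
-M(10*(-13 + 15)) = -1*176 = -176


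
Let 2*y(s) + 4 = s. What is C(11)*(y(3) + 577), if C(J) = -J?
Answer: -12683/2 ≈ -6341.5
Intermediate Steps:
y(s) = -2 + s/2
C(11)*(y(3) + 577) = (-1*11)*((-2 + (½)*3) + 577) = -11*((-2 + 3/2) + 577) = -11*(-½ + 577) = -11*1153/2 = -12683/2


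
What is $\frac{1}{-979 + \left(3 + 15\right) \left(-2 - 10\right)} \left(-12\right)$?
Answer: $\frac{12}{1195} \approx 0.010042$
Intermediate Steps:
$\frac{1}{-979 + \left(3 + 15\right) \left(-2 - 10\right)} \left(-12\right) = \frac{1}{-979 + 18 \left(-2 - 10\right)} \left(-12\right) = \frac{1}{-979 + 18 \left(-12\right)} \left(-12\right) = \frac{1}{-979 - 216} \left(-12\right) = \frac{1}{-1195} \left(-12\right) = \left(- \frac{1}{1195}\right) \left(-12\right) = \frac{12}{1195}$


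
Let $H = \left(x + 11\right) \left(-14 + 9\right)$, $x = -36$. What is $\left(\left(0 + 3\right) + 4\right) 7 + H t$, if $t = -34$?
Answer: $-4201$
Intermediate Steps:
$H = 125$ ($H = \left(-36 + 11\right) \left(-14 + 9\right) = \left(-25\right) \left(-5\right) = 125$)
$\left(\left(0 + 3\right) + 4\right) 7 + H t = \left(\left(0 + 3\right) + 4\right) 7 + 125 \left(-34\right) = \left(3 + 4\right) 7 - 4250 = 7 \cdot 7 - 4250 = 49 - 4250 = -4201$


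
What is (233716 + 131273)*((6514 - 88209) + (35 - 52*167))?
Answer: -32974566216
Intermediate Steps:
(233716 + 131273)*((6514 - 88209) + (35 - 52*167)) = 364989*(-81695 + (35 - 8684)) = 364989*(-81695 - 8649) = 364989*(-90344) = -32974566216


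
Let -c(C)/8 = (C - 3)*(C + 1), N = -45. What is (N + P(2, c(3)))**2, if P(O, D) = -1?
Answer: 2116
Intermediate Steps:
c(C) = -8*(1 + C)*(-3 + C) (c(C) = -8*(C - 3)*(C + 1) = -8*(-3 + C)*(1 + C) = -8*(1 + C)*(-3 + C))
(N + P(2, c(3)))**2 = (-45 - 1)**2 = (-46)**2 = 2116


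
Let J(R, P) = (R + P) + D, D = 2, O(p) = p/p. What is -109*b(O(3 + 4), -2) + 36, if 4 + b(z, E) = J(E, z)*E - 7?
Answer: 1453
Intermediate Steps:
O(p) = 1
J(R, P) = 2 + P + R (J(R, P) = (R + P) + 2 = (P + R) + 2 = 2 + P + R)
b(z, E) = -11 + E*(2 + E + z) (b(z, E) = -4 + ((2 + z + E)*E - 7) = -4 + ((2 + E + z)*E - 7) = -4 + (E*(2 + E + z) - 7) = -4 + (-7 + E*(2 + E + z)) = -11 + E*(2 + E + z))
-109*b(O(3 + 4), -2) + 36 = -109*(-11 - 2*(2 - 2 + 1)) + 36 = -109*(-11 - 2*1) + 36 = -109*(-11 - 2) + 36 = -109*(-13) + 36 = 1417 + 36 = 1453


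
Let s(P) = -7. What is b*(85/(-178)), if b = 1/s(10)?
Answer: 85/1246 ≈ 0.068218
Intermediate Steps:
b = -1/7 (b = 1/(-7) = -1/7 ≈ -0.14286)
b*(85/(-178)) = -85/(7*(-178)) = -85*(-1)/(7*178) = -1/7*(-85/178) = 85/1246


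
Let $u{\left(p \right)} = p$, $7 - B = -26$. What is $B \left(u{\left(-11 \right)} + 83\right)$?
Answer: $2376$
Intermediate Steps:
$B = 33$ ($B = 7 - -26 = 7 + 26 = 33$)
$B \left(u{\left(-11 \right)} + 83\right) = 33 \left(-11 + 83\right) = 33 \cdot 72 = 2376$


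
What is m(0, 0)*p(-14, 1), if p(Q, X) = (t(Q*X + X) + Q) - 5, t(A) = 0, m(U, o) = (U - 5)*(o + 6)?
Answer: 570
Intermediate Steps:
m(U, o) = (-5 + U)*(6 + o)
p(Q, X) = -5 + Q (p(Q, X) = (0 + Q) - 5 = Q - 5 = -5 + Q)
m(0, 0)*p(-14, 1) = (-30 - 5*0 + 6*0 + 0*0)*(-5 - 14) = (-30 + 0 + 0 + 0)*(-19) = -30*(-19) = 570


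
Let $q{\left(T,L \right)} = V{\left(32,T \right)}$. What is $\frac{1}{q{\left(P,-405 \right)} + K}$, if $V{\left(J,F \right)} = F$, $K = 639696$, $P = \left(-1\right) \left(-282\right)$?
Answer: $\frac{1}{639978} \approx 1.5626 \cdot 10^{-6}$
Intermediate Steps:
$P = 282$
$q{\left(T,L \right)} = T$
$\frac{1}{q{\left(P,-405 \right)} + K} = \frac{1}{282 + 639696} = \frac{1}{639978}$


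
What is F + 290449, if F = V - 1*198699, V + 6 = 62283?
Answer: 154027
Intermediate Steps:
V = 62277 (V = -6 + 62283 = 62277)
F = -136422 (F = 62277 - 1*198699 = 62277 - 198699 = -136422)
F + 290449 = -136422 + 290449 = 154027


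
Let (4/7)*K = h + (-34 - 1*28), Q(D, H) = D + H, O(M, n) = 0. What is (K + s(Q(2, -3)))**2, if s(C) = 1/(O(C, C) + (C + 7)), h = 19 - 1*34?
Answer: 2608225/144 ≈ 18113.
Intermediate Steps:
h = -15 (h = 19 - 34 = -15)
K = -539/4 (K = 7*(-15 + (-34 - 1*28))/4 = 7*(-15 + (-34 - 28))/4 = 7*(-15 - 62)/4 = (7/4)*(-77) = -539/4 ≈ -134.75)
s(C) = 1/(7 + C) (s(C) = 1/(0 + (C + 7)) = 1/(0 + (7 + C)) = 1/(7 + C))
(K + s(Q(2, -3)))**2 = (-539/4 + 1/(7 + (2 - 3)))**2 = (-539/4 + 1/(7 - 1))**2 = (-539/4 + 1/6)**2 = (-1615/12)**2 = 2608225/144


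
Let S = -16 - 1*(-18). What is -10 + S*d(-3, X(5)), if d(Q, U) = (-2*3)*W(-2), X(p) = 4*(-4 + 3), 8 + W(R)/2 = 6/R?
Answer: 254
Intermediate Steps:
W(R) = -16 + 12/R (W(R) = -16 + 2*(6/R) = -16 + 12/R)
X(p) = -4 (X(p) = 4*(-1) = -4)
S = 2 (S = -16 + 18 = 2)
d(Q, U) = 132 (d(Q, U) = (-2*3)*(-16 + 12/(-2)) = -6*(-16 + 12*(-½)) = -6*(-16 - 6) = -6*(-22) = 132)
-10 + S*d(-3, X(5)) = -10 + 2*132 = -10 + 264 = 254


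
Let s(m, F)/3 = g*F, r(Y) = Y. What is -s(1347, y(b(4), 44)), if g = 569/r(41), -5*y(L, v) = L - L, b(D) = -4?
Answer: 0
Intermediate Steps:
y(L, v) = 0 (y(L, v) = -(L - L)/5 = -⅕*0 = 0)
g = 569/41 ≈ 13.878
s(m, F) = 1707*F/41 (s(m, F) = 3*(569*F/41) = 1707*F/41)
-s(1347, y(b(4), 44)) = -1707*0/41 = -1*0 = 0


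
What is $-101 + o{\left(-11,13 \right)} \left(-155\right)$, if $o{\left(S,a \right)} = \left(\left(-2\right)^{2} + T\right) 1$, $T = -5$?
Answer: $54$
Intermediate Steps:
$o{\left(S,a \right)} = -1$ ($o{\left(S,a \right)} = \left(\left(-2\right)^{2} - 5\right) 1 = \left(4 - 5\right) 1 = \left(-1\right) 1 = -1$)
$-101 + o{\left(-11,13 \right)} \left(-155\right) = -101 - -155 = -101 + 155 = 54$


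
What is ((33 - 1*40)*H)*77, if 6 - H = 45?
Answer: 21021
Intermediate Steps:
H = -39 (H = 6 - 1*45 = 6 - 45 = -39)
((33 - 1*40)*H)*77 = ((33 - 1*40)*(-39))*77 = ((33 - 40)*(-39))*77 = -7*(-39)*77 = 273*77 = 21021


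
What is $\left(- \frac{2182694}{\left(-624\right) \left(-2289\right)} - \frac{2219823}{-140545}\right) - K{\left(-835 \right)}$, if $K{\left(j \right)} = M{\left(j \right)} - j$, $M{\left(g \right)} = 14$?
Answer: $- \frac{83784514396291}{100372741560} \approx -834.73$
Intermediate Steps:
$K{\left(j \right)} = 14 - j$
$\left(- \frac{2182694}{\left(-624\right) \left(-2289\right)} - \frac{2219823}{-140545}\right) - K{\left(-835 \right)} = \left(- \frac{2182694}{\left(-624\right) \left(-2289\right)} - \frac{2219823}{-140545}\right) - \left(14 - -835\right) = \left(- \frac{2182694}{1428336} - - \frac{2219823}{140545}\right) - \left(14 + 835\right) = \left(\left(-2182694\right) \frac{1}{1428336} + \frac{2219823}{140545}\right) - 849 = \left(- \frac{1091347}{714168} + \frac{2219823}{140545}\right) - 849 = \frac{1431943188149}{100372741560} - 849 = - \frac{83784514396291}{100372741560}$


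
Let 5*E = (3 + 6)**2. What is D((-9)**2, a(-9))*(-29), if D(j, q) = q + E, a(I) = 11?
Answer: -3944/5 ≈ -788.80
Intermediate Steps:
E = 81/5 (E = (3 + 6)**2/5 = (1/5)*9**2 = (1/5)*81 = 81/5 ≈ 16.200)
D(j, q) = 81/5 + q (D(j, q) = q + 81/5 = 81/5 + q)
D((-9)**2, a(-9))*(-29) = (81/5 + 11)*(-29) = (136/5)*(-29) = -3944/5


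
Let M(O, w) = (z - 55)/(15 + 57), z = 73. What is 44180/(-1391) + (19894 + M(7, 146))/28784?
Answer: -4976016873/160154176 ≈ -31.070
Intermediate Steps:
M(O, w) = 1/4 (M(O, w) = (73 - 55)/(15 + 57) = 18/72 = 18*(1/72) = 1/4)
44180/(-1391) + (19894 + M(7, 146))/28784 = 44180/(-1391) + (19894 + 1/4)/28784 = 44180*(-1/1391) + (79577/4)*(1/28784) = -44180/1391 + 79577/115136 = -4976016873/160154176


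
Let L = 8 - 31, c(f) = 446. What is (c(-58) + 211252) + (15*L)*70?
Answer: 187548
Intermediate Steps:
L = -23
(c(-58) + 211252) + (15*L)*70 = (446 + 211252) + (15*(-23))*70 = 211698 - 345*70 = 211698 - 24150 = 187548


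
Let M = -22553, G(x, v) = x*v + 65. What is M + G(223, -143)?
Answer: -54377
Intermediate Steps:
G(x, v) = 65 + v*x (G(x, v) = v*x + 65 = 65 + v*x)
M + G(223, -143) = -22553 + (65 - 143*223) = -22553 + (65 - 31889) = -22553 - 31824 = -54377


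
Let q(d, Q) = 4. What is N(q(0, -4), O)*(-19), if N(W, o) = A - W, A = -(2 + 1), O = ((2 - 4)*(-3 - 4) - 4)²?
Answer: 133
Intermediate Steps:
O = 100 (O = (-2*(-7) - 4)² = (14 - 4)² = 10² = 100)
A = -3 (A = -1*3 = -3)
N(W, o) = -3 - W
N(q(0, -4), O)*(-19) = (-3 - 1*4)*(-19) = (-3 - 4)*(-19) = -7*(-19) = 133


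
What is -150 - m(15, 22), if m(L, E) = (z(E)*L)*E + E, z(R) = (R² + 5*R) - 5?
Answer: -194542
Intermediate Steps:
z(R) = -5 + R² + 5*R
m(L, E) = E + E*L*(-5 + E² + 5*E) (m(L, E) = ((-5 + E² + 5*E)*L)*E + E = (L*(-5 + E² + 5*E))*E + E = E*L*(-5 + E² + 5*E) + E = E + E*L*(-5 + E² + 5*E))
-150 - m(15, 22) = -150 - 22*(1 + 15*(-5 + 22² + 5*22)) = -150 - 22*(1 + 15*(-5 + 484 + 110)) = -150 - 22*(1 + 15*589) = -150 - 22*(1 + 8835) = -150 - 22*8836 = -150 - 1*194392 = -150 - 194392 = -194542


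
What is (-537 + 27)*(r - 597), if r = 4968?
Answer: -2229210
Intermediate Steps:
(-537 + 27)*(r - 597) = (-537 + 27)*(4968 - 597) = -510*4371 = -2229210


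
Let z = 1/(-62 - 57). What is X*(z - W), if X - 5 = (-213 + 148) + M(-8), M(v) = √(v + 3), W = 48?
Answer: 342780/119 - 5713*I*√5/119 ≈ 2880.5 - 107.35*I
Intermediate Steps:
z = -1/119 (z = 1/(-119) = -1/119 ≈ -0.0084034)
M(v) = √(3 + v)
X = -60 + I*√5 (X = 5 + ((-213 + 148) + √(3 - 8)) = 5 + (-65 + √(-5)) = 5 + (-65 + I*√5) = -60 + I*√5 ≈ -60.0 + 2.2361*I)
X*(z - W) = (-60 + I*√5)*(-1/119 - 1*48) = (-60 + I*√5)*(-1/119 - 48) = (-60 + I*√5)*(-5713/119) = 342780/119 - 5713*I*√5/119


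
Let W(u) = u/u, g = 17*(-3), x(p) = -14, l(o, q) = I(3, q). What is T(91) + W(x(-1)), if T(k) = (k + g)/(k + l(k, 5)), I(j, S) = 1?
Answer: 33/23 ≈ 1.4348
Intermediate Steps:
l(o, q) = 1
g = -51
W(u) = 1
T(k) = (-51 + k)/(1 + k) (T(k) = (k - 51)/(k + 1) = (-51 + k)/(1 + k))
T(91) + W(x(-1)) = (-51 + 91)/(1 + 91) + 1 = 40/92 + 1 = (1/92)*40 + 1 = 10/23 + 1 = 33/23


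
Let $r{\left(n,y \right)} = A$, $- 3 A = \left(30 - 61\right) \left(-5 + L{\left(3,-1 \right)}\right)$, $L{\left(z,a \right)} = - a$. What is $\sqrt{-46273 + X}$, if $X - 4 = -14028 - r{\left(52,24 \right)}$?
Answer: $\frac{i \sqrt{542301}}{3} \approx 245.47 i$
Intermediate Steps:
$A = - \frac{124}{3}$ ($A = - \frac{\left(30 - 61\right) \left(-5 - -1\right)}{3} = - \frac{\left(-31\right) \left(-5 + 1\right)}{3} = - \frac{\left(-31\right) \left(-4\right)}{3} = \left(- \frac{1}{3}\right) 124 = - \frac{124}{3} \approx -41.333$)
$r{\left(n,y \right)} = - \frac{124}{3}$
$X = - \frac{41948}{3}$ ($X = 4 - \frac{41960}{3} = - \frac{41948}{3} \approx -13983.0$)
$\sqrt{-46273 + X} = \sqrt{-46273 - \frac{41948}{3}} = \sqrt{- \frac{180767}{3}} = \frac{i \sqrt{542301}}{3}$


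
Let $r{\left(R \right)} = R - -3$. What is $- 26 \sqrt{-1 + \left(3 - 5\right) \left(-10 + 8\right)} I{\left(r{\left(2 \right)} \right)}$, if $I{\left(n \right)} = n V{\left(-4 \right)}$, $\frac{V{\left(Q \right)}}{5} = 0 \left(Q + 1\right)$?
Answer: $0$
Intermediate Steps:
$V{\left(Q \right)} = 0$ ($V{\left(Q \right)} = 5 \cdot 0 \left(Q + 1\right) = 5 \cdot 0 \left(1 + Q\right) = 5 \cdot 0 = 0$)
$r{\left(R \right)} = 3 + R$ ($r{\left(R \right)} = R + 3 = 3 + R$)
$I{\left(n \right)} = 0$ ($I{\left(n \right)} = n 0 = 0$)
$- 26 \sqrt{-1 + \left(3 - 5\right) \left(-10 + 8\right)} I{\left(r{\left(2 \right)} \right)} = - 26 \sqrt{-1 + \left(3 - 5\right) \left(-10 + 8\right)} 0 = - 26 \sqrt{-1 - -4} \cdot 0 = - 26 \sqrt{-1 + 4} \cdot 0 = - 26 \sqrt{3} \cdot 0 = 0$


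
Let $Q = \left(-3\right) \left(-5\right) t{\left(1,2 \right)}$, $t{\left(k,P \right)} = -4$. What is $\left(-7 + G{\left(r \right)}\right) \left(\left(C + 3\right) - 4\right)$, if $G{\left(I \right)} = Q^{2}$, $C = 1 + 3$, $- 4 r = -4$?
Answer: $10779$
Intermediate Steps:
$r = 1$ ($r = \left(- \frac{1}{4}\right) \left(-4\right) = 1$)
$C = 4$
$Q = -60$ ($Q = \left(-3\right) \left(-5\right) \left(-4\right) = 15 \left(-4\right) = -60$)
$G{\left(I \right)} = 3600$ ($G{\left(I \right)} = \left(-60\right)^{2} = 3600$)
$\left(-7 + G{\left(r \right)}\right) \left(\left(C + 3\right) - 4\right) = \left(-7 + 3600\right) \left(\left(4 + 3\right) - 4\right) = 3593 \left(7 - 4\right) = 3593 \cdot 3 = 10779$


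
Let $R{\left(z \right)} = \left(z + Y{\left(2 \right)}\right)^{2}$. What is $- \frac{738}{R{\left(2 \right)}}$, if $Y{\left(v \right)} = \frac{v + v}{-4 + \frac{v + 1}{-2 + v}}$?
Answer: $- \frac{369}{2} \approx -184.5$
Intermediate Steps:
$Y{\left(v \right)} = \frac{2 v}{-4 + \frac{1 + v}{-2 + v}}$
$R{\left(z \right)} = z^{2}$ ($R{\left(z \right)} = \left(z + \frac{2}{3} \cdot 2 \frac{1}{-3 + 2} \left(2 - 2\right)\right)^{2} = \left(z + \frac{2}{3} \cdot 2 \frac{1}{-1} \left(2 - 2\right)\right)^{2} = \left(z + \frac{2}{3} \cdot 2 \left(-1\right) 0\right)^{2} = \left(z + 0\right)^{2} = z^{2}$)
$- \frac{738}{R{\left(2 \right)}} = - \frac{738}{2^{2}} = - \frac{738}{4} = \left(-738\right) \frac{1}{4} = - \frac{369}{2}$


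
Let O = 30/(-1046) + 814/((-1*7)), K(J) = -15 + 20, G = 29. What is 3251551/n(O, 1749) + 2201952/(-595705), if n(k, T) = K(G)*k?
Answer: -283836712320211/50733454607 ≈ -5594.7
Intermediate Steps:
K(J) = 5
O = -425827/3661 (O = 30*(-1/1046) + 814/(-7) = -15/523 + 814*(-⅐) = -15/523 - 814/7 = -425827/3661 ≈ -116.31)
n(k, T) = 5*k
3251551/n(O, 1749) + 2201952/(-595705) = 3251551/((5*(-425827/3661))) + 2201952/(-595705) = 3251551/(-2129135/3661) + 2201952*(-1/595705) = 3251551*(-3661/2129135) - 2201952/595705 = -11903928211/2129135 - 2201952/595705 = -283836712320211/50733454607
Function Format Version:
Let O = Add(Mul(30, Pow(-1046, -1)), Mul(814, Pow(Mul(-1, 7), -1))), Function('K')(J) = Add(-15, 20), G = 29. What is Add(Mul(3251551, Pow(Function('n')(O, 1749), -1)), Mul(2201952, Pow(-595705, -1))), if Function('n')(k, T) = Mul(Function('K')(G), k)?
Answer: Rational(-283836712320211, 50733454607) ≈ -5594.7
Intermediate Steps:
Function('K')(J) = 5
O = Rational(-425827, 3661) (O = Add(Mul(30, Rational(-1, 1046)), Mul(814, Pow(-7, -1))) = Add(Rational(-15, 523), Mul(814, Rational(-1, 7))) = Add(Rational(-15, 523), Rational(-814, 7)) = Rational(-425827, 3661) ≈ -116.31)
Function('n')(k, T) = Mul(5, k)
Add(Mul(3251551, Pow(Function('n')(O, 1749), -1)), Mul(2201952, Pow(-595705, -1))) = Add(Mul(3251551, Pow(Mul(5, Rational(-425827, 3661)), -1)), Mul(2201952, Pow(-595705, -1))) = Add(Mul(3251551, Pow(Rational(-2129135, 3661), -1)), Mul(2201952, Rational(-1, 595705))) = Add(Mul(3251551, Rational(-3661, 2129135)), Rational(-2201952, 595705)) = Add(Rational(-11903928211, 2129135), Rational(-2201952, 595705)) = Rational(-283836712320211, 50733454607)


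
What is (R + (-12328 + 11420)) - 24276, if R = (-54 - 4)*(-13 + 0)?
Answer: -24430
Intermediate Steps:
R = 754 (R = -58*(-13) = 754)
(R + (-12328 + 11420)) - 24276 = (754 + (-12328 + 11420)) - 24276 = (754 - 908) - 24276 = -154 - 24276 = -24430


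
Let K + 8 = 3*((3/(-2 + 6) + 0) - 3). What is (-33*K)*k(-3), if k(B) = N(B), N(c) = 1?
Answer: 1947/4 ≈ 486.75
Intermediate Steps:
k(B) = 1
K = -59/4 (K = -8 + 3*((3/(-2 + 6) + 0) - 3) = -8 + 3*((3/4 + 0) - 3) = -8 + 3*(((¼)*3 + 0) - 3) = -8 + 3*((¾ + 0) - 3) = -8 + 3*(¾ - 3) = -8 + 3*(-9/4) = -8 - 27/4 = -59/4 ≈ -14.750)
(-33*K)*k(-3) = -33*(-59/4)*1 = (1947/4)*1 = 1947/4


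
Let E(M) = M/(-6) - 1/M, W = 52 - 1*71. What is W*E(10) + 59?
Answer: 2777/30 ≈ 92.567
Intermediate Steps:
W = -19 (W = 52 - 71 = -19)
E(M) = -1/M - M/6 (E(M) = M*(-⅙) - 1/M = -M/6 - 1/M = -1/M - M/6)
W*E(10) + 59 = -19*(-1/10 - ⅙*10) + 59 = -19*(-1*⅒ - 5/3) + 59 = -19*(-⅒ - 5/3) + 59 = -19*(-53/30) + 59 = 1007/30 + 59 = 2777/30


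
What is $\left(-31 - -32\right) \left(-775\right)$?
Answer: $-775$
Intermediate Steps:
$\left(-31 - -32\right) \left(-775\right) = \left(-31 + 32\right) \left(-775\right) = 1 \left(-775\right) = -775$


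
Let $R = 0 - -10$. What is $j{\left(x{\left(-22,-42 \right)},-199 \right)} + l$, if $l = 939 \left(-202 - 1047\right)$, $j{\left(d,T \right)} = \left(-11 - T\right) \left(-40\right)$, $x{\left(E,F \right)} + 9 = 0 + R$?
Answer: $-1180331$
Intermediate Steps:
$R = 10$ ($R = 0 + 10 = 10$)
$x{\left(E,F \right)} = 1$ ($x{\left(E,F \right)} = -9 + \left(0 + 10\right) = -9 + 10 = 1$)
$j{\left(d,T \right)} = 440 + 40 T$
$l = -1172811$ ($l = 939 \left(-1249\right) = -1172811$)
$j{\left(x{\left(-22,-42 \right)},-199 \right)} + l = \left(440 + 40 \left(-199\right)\right) - 1172811 = \left(440 - 7960\right) - 1172811 = -7520 - 1172811 = -1180331$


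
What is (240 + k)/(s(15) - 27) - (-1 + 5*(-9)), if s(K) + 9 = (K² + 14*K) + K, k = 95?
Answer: 19379/414 ≈ 46.809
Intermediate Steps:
s(K) = -9 + K² + 15*K (s(K) = -9 + ((K² + 14*K) + K) = -9 + (K² + 15*K) = -9 + K² + 15*K)
(240 + k)/(s(15) - 27) - (-1 + 5*(-9)) = (240 + 95)/((-9 + 15² + 15*15) - 27) - (-1 + 5*(-9)) = 335/((-9 + 225 + 225) - 27) - (-1 - 45) = 335/(441 - 27) - 1*(-46) = 335/414 + 46 = 19379/414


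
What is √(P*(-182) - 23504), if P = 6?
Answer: 2*I*√6149 ≈ 156.83*I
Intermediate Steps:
√(P*(-182) - 23504) = √(6*(-182) - 23504) = √(-1092 - 23504) = √(-24596) = 2*I*√6149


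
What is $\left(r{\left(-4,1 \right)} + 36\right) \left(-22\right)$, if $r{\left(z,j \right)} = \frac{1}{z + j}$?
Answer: $- \frac{2354}{3} \approx -784.67$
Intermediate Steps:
$r{\left(z,j \right)} = \frac{1}{j + z}$
$\left(r{\left(-4,1 \right)} + 36\right) \left(-22\right) = \left(\frac{1}{1 - 4} + 36\right) \left(-22\right) = \left(\frac{1}{-3} + 36\right) \left(-22\right) = \left(- \frac{1}{3} + 36\right) \left(-22\right) = \frac{107}{3} \left(-22\right) = - \frac{2354}{3}$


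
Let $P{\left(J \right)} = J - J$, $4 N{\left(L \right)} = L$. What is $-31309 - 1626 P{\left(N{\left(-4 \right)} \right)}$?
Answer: $-31309$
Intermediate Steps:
$N{\left(L \right)} = \frac{L}{4}$
$P{\left(J \right)} = 0$
$-31309 - 1626 P{\left(N{\left(-4 \right)} \right)} = -31309 - 0 = -31309 + 0 = -31309$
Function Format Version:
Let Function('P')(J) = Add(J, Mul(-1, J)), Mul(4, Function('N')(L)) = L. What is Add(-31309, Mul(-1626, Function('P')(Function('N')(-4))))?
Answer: -31309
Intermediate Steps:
Function('N')(L) = Mul(Rational(1, 4), L)
Function('P')(J) = 0
Add(-31309, Mul(-1626, Function('P')(Function('N')(-4)))) = Add(-31309, Mul(-1626, 0)) = Add(-31309, 0) = -31309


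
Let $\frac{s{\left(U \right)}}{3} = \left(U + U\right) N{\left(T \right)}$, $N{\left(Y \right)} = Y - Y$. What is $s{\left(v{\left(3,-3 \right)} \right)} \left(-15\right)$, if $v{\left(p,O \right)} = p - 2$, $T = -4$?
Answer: $0$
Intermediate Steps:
$v{\left(p,O \right)} = -2 + p$
$N{\left(Y \right)} = 0$
$s{\left(U \right)} = 0$ ($s{\left(U \right)} = 3 \left(U + U\right) 0 = 3 \cdot 2 U 0 = 3 \cdot 0 = 0$)
$s{\left(v{\left(3,-3 \right)} \right)} \left(-15\right) = 0 \left(-15\right) = 0$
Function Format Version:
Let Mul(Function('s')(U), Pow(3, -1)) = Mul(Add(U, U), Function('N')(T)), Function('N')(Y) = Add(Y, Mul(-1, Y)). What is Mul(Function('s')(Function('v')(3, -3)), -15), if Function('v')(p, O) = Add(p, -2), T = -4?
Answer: 0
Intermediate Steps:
Function('v')(p, O) = Add(-2, p)
Function('N')(Y) = 0
Function('s')(U) = 0 (Function('s')(U) = Mul(3, Mul(Add(U, U), 0)) = Mul(3, Mul(Mul(2, U), 0)) = Mul(3, 0) = 0)
Mul(Function('s')(Function('v')(3, -3)), -15) = Mul(0, -15) = 0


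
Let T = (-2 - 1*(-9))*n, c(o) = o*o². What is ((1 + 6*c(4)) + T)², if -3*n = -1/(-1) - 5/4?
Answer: 21409129/144 ≈ 1.4867e+5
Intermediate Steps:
c(o) = o³
n = 1/12 (n = -(-1/(-1) - 5/4)/3 = -(-1*(-1) - 5*¼)/3 = -(1 - 5/4)/3 = -⅓*(-¼) = 1/12 ≈ 0.083333)
T = 7/12 (T = (-2 - 1*(-9))*(1/12) = (-2 + 9)*(1/12) = 7*(1/12) = 7/12 ≈ 0.58333)
((1 + 6*c(4)) + T)² = ((1 + 6*4³) + 7/12)² = ((1 + 6*64) + 7/12)² = ((1 + 384) + 7/12)² = (385 + 7/12)² = (4627/12)² = 21409129/144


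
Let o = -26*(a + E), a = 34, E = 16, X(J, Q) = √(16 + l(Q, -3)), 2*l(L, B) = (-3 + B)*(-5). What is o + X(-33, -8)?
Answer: -1300 + √31 ≈ -1294.4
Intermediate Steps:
l(L, B) = 15/2 - 5*B/2 (l(L, B) = ((-3 + B)*(-5))/2 = (15 - 5*B)/2 = 15/2 - 5*B/2)
X(J, Q) = √31 (X(J, Q) = √(16 + (15/2 - 5/2*(-3))) = √(16 + (15/2 + 15/2)) = √(16 + 15) = √31)
o = -1300 (o = -26*(34 + 16) = -26*50 = -1300)
o + X(-33, -8) = -1300 + √31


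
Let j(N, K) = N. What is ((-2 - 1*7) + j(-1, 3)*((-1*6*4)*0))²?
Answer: 81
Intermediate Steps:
((-2 - 1*7) + j(-1, 3)*((-1*6*4)*0))² = ((-2 - 1*7) - -1*6*4*0)² = ((-2 - 7) - (-6*4)*0)² = (-9 - (-24)*0)² = (-9 - 1*0)² = (-9 + 0)² = (-9)² = 81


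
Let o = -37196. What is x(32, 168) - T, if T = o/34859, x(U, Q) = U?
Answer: 1152684/34859 ≈ 33.067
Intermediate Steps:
T = -37196/34859 ≈ -1.0670
x(32, 168) - T = 32 - 1*(-37196/34859) = 32 + 37196/34859 = 1152684/34859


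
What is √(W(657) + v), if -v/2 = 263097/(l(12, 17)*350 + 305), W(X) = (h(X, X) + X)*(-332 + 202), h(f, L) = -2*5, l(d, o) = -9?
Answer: 2*I*√169822855205/2845 ≈ 289.7*I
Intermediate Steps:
h(f, L) = -10
W(X) = 1300 - 130*X (W(X) = (-10 + X)*(-332 + 202) = (-10 + X)*(-130) = 1300 - 130*X)
v = 526194/2845 (v = -526194/(-9*350 + 305) = -526194/(-3150 + 305) = -526194/(-2845) = -526194*(-1)/2845 = -2*(-263097/2845) = 526194/2845 ≈ 184.95)
√(W(657) + v) = √((1300 - 130*657) + 526194/2845) = √((1300 - 85410) + 526194/2845) = √(-84110 + 526194/2845) = √(-238766756/2845) = 2*I*√169822855205/2845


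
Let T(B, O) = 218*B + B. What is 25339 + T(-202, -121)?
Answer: -18899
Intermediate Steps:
T(B, O) = 219*B
25339 + T(-202, -121) = 25339 + 219*(-202) = 25339 - 44238 = -18899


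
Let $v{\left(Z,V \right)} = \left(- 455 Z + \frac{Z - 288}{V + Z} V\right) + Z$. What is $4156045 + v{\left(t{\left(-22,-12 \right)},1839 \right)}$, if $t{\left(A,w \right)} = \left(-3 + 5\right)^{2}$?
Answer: $\frac{7655721771}{1843} \approx 4.1539 \cdot 10^{6}$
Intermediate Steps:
$t{\left(A,w \right)} = 4$ ($t{\left(A,w \right)} = 2^{2} = 4$)
$v{\left(Z,V \right)} = - 454 Z + \frac{V \left(-288 + Z\right)}{V + Z}$ ($v{\left(Z,V \right)} = \left(- 455 Z + \frac{-288 + Z}{V + Z} V\right) + Z = \left(- 455 Z + \frac{V \left(-288 + Z\right)}{V + Z}\right) + Z = - 454 Z + \frac{V \left(-288 + Z\right)}{V + Z}$)
$4156045 + v{\left(t{\left(-22,-12 \right)},1839 \right)} = 4156045 + \frac{- 454 \cdot 4^{2} - 529632 - 833067 \cdot 4}{1839 + 4} = 4156045 + \frac{\left(-454\right) 16 - 529632 - 3332268}{1843} = 4156045 + \frac{-7264 - 529632 - 3332268}{1843} = 4156045 + \frac{1}{1843} \left(-3869164\right) = 4156045 - \frac{3869164}{1843} = \frac{7655721771}{1843}$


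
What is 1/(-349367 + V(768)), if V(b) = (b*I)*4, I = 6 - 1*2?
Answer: -1/337079 ≈ -2.9667e-6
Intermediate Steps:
I = 4 (I = 6 - 2 = 4)
V(b) = 16*b (V(b) = (b*4)*4 = (4*b)*4 = 16*b)
1/(-349367 + V(768)) = 1/(-349367 + 16*768) = 1/(-349367 + 12288) = 1/(-337079) = -1/337079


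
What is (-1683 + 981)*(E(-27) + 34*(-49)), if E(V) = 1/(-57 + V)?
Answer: 16373565/14 ≈ 1.1695e+6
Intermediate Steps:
(-1683 + 981)*(E(-27) + 34*(-49)) = (-1683 + 981)*(1/(-57 - 27) + 34*(-49)) = -702*(1/(-84) - 1666) = -702*(-1/84 - 1666) = -702*(-139945/84) = 16373565/14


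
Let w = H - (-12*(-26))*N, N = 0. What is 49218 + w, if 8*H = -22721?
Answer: 371023/8 ≈ 46378.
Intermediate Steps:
H = -22721/8 (H = (⅛)*(-22721) = -22721/8 ≈ -2840.1)
w = -22721/8 (w = -22721/8 - (-12*(-26))*0 = -22721/8 - 312*0 = -22721/8 - 1*0 = -22721/8 + 0 = -22721/8 ≈ -2840.1)
49218 + w = 49218 - 22721/8 = 371023/8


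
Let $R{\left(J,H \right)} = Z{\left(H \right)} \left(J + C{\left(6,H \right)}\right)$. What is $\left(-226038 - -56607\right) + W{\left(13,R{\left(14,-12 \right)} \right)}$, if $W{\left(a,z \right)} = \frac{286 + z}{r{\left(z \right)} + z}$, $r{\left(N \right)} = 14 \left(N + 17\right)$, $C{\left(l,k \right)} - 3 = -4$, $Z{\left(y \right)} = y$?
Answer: $- \frac{178072046}{1051} \approx -1.6943 \cdot 10^{5}$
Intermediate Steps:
$C{\left(l,k \right)} = -1$ ($C{\left(l,k \right)} = 3 - 4 = -1$)
$r{\left(N \right)} = 238 + 14 N$ ($r{\left(N \right)} = 14 \left(17 + N\right) = 238 + 14 N$)
$R{\left(J,H \right)} = H \left(-1 + J\right)$ ($R{\left(J,H \right)} = H \left(J - 1\right) = H \left(-1 + J\right)$)
$W{\left(a,z \right)} = \frac{286 + z}{238 + 15 z}$ ($W{\left(a,z \right)} = \frac{286 + z}{\left(238 + 14 z\right) + z} = \frac{286 + z}{238 + 15 z}$)
$\left(-226038 - -56607\right) + W{\left(13,R{\left(14,-12 \right)} \right)} = \left(-226038 - -56607\right) + \frac{286 - 12 \left(-1 + 14\right)}{238 + 15 \left(- 12 \left(-1 + 14\right)\right)} = \left(-226038 + 56607\right) + \frac{286 - 156}{238 + 15 \left(\left(-12\right) 13\right)} = -169431 + \frac{286 - 156}{238 + 15 \left(-156\right)} = -169431 + \frac{1}{238 - 2340} \cdot 130 = -169431 + \frac{1}{-2102} \cdot 130 = -169431 - \frac{65}{1051} = - \frac{178072046}{1051}$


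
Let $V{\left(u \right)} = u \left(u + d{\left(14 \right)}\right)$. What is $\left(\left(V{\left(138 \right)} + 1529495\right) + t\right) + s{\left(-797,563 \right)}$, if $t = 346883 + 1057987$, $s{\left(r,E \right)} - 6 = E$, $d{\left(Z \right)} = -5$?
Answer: $2953288$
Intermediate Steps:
$s{\left(r,E \right)} = 6 + E$
$V{\left(u \right)} = u \left(-5 + u\right)$ ($V{\left(u \right)} = u \left(u - 5\right) = u \left(-5 + u\right)$)
$t = 1404870$
$\left(\left(V{\left(138 \right)} + 1529495\right) + t\right) + s{\left(-797,563 \right)} = \left(\left(138 \left(-5 + 138\right) + 1529495\right) + 1404870\right) + \left(6 + 563\right) = \left(\left(138 \cdot 133 + 1529495\right) + 1404870\right) + 569 = \left(\left(18354 + 1529495\right) + 1404870\right) + 569 = \left(1547849 + 1404870\right) + 569 = 2952719 + 569 = 2953288$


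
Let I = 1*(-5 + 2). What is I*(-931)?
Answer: 2793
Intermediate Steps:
I = -3 (I = 1*(-3) = -3)
I*(-931) = -3*(-931) = 2793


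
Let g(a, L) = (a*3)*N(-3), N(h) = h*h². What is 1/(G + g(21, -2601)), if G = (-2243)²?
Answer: 1/5029348 ≈ 1.9883e-7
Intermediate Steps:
N(h) = h³
g(a, L) = -81*a (g(a, L) = (a*3)*(-3)³ = (3*a)*(-27) = -81*a)
G = 5031049
1/(G + g(21, -2601)) = 1/(5031049 - 81*21) = 1/(5031049 - 1701) = 1/5029348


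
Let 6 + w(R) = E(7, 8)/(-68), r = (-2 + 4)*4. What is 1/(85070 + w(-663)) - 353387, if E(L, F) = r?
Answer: -511027993265/1446086 ≈ -3.5339e+5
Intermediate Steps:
r = 8 (r = 2*4 = 8)
E(L, F) = 8
w(R) = -104/17 (w(R) = -6 + 8/(-68) = -6 + 8*(-1/68) = -6 - 2/17 = -104/17)
1/(85070 + w(-663)) - 353387 = 1/(85070 - 104/17) - 353387 = 1/(1446086/17) - 353387 = 17/1446086 - 353387 = -511027993265/1446086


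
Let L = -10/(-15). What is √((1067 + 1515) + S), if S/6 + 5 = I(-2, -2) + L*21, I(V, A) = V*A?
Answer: 2*√665 ≈ 51.575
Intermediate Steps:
I(V, A) = A*V
L = ⅔ (L = -10*(-1/15) = ⅔ ≈ 0.66667)
S = 78 (S = -30 + 6*(-2*(-2) + (⅔)*21) = -30 + 6*(4 + 14) = -30 + 6*18 = -30 + 108 = 78)
√((1067 + 1515) + S) = √((1067 + 1515) + 78) = √(2582 + 78) = √2660 = 2*√665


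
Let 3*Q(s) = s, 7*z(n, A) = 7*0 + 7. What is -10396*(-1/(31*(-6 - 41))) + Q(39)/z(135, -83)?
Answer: 8545/1457 ≈ 5.8648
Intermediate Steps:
z(n, A) = 1 (z(n, A) = (7*0 + 7)/7 = (0 + 7)/7 = (1/7)*7 = 1)
Q(s) = s/3
-10396*(-1/(31*(-6 - 41))) + Q(39)/z(135, -83) = -10396*(-1/(31*(-6 - 41))) + ((1/3)*39)/1 = -10396/((-47*(-31))) + 13*1 = -10396/1457 + 13 = 8545/1457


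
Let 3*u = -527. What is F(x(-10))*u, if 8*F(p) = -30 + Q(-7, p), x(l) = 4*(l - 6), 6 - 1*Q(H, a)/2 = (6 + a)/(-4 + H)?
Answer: 82739/132 ≈ 626.81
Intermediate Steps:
u = -527/3 (u = (⅓)*(-527) = -527/3 ≈ -175.67)
Q(H, a) = 12 - 2*(6 + a)/(-4 + H)
x(l) = -24 + 4*l (x(l) = 4*(-6 + l) = -24 + 4*l)
F(p) = -93/44 + p/44 (F(p) = (-30 + 2*(-30 - p + 6*(-7))/(-4 - 7))/8 = (-30 + 2*(-30 - p - 42)/(-11))/8 = (-30 + 2*(-1/11)*(-72 - p))/8 = (-30 + (144/11 + 2*p/11))/8 = (-186/11 + 2*p/11)/8 = -93/44 + p/44)
F(x(-10))*u = (-93/44 + (-24 + 4*(-10))/44)*(-527/3) = (-93/44 + (-24 - 40)/44)*(-527/3) = (-93/44 + (1/44)*(-64))*(-527/3) = (-93/44 - 16/11)*(-527/3) = -157/44*(-527/3) = 82739/132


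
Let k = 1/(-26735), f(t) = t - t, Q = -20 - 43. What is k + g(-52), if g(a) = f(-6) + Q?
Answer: -1684306/26735 ≈ -63.000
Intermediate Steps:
Q = -63
f(t) = 0
g(a) = -63 (g(a) = 0 - 63 = -63)
k = -1/26735 ≈ -3.7404e-5
k + g(-52) = -1/26735 - 63 = -1684306/26735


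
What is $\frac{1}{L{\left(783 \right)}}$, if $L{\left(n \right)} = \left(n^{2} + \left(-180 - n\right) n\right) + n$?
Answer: $- \frac{1}{140157} \approx -7.1349 \cdot 10^{-6}$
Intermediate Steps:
$L{\left(n \right)} = n + n^{2} + n \left(-180 - n\right)$ ($L{\left(n \right)} = \left(n^{2} + n \left(-180 - n\right)\right) + n = n + n^{2} + n \left(-180 - n\right)$)
$\frac{1}{L{\left(783 \right)}} = \frac{1}{\left(-179\right) 783} = \frac{1}{-140157} = - \frac{1}{140157}$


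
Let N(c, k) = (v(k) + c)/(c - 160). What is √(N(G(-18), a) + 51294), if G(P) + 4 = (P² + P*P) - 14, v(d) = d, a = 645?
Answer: √453257754/94 ≈ 226.49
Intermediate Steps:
G(P) = -18 + 2*P² (G(P) = -4 + ((P² + P*P) - 14) = -4 + ((P² + P²) - 14) = -4 + (2*P² - 14) = -4 + (-14 + 2*P²) = -18 + 2*P²)
N(c, k) = (c + k)/(-160 + c) (N(c, k) = (k + c)/(c - 160) = (c + k)/(-160 + c))
√(N(G(-18), a) + 51294) = √(((-18 + 2*(-18)²) + 645)/(-160 + (-18 + 2*(-18)²)) + 51294) = √(((-18 + 2*324) + 645)/(-160 + (-18 + 2*324)) + 51294) = √(((-18 + 648) + 645)/(-160 + (-18 + 648)) + 51294) = √((630 + 645)/(-160 + 630) + 51294) = √(1275/470 + 51294) = √((1/470)*1275 + 51294) = √(255/94 + 51294) = √(4821891/94) = √453257754/94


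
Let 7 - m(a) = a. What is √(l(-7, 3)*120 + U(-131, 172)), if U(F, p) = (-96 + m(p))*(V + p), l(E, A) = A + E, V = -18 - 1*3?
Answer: I*√39891 ≈ 199.73*I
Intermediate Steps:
m(a) = 7 - a
V = -21 (V = -18 - 3 = -21)
U(F, p) = (-89 - p)*(-21 + p) (U(F, p) = (-96 + (7 - p))*(-21 + p) = (-89 - p)*(-21 + p))
√(l(-7, 3)*120 + U(-131, 172)) = √((3 - 7)*120 + (1869 - 1*172² - 68*172)) = √(-4*120 + (1869 - 1*29584 - 11696)) = √(-480 + (1869 - 29584 - 11696)) = √(-480 - 39411) = √(-39891) = I*√39891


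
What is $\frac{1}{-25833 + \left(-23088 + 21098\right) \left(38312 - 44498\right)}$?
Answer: $\frac{1}{12284307} \approx 8.1405 \cdot 10^{-8}$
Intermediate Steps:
$\frac{1}{-25833 + \left(-23088 + 21098\right) \left(38312 - 44498\right)} = \frac{1}{-25833 - -12310140} = \frac{1}{-25833 + 12310140} = \frac{1}{12284307}$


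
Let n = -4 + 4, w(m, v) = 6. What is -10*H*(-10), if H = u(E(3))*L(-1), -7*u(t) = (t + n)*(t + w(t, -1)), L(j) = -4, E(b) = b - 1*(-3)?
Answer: 28800/7 ≈ 4114.3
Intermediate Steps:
E(b) = 3 + b (E(b) = b + 3 = 3 + b)
n = 0
u(t) = -t*(6 + t)/7 (u(t) = -(t + 0)*(t + 6)/7 = -t*(6 + t)/7)
H = 288/7 (H = ((3 + 3)*(-6 - (3 + 3))/7)*(-4) = ((1/7)*6*(-6 - 1*6))*(-4) = ((1/7)*6*(-6 - 6))*(-4) = ((1/7)*6*(-12))*(-4) = -72/7*(-4) = 288/7 ≈ 41.143)
-10*H*(-10) = -10*288/7*(-10) = -2880/7*(-10) = 28800/7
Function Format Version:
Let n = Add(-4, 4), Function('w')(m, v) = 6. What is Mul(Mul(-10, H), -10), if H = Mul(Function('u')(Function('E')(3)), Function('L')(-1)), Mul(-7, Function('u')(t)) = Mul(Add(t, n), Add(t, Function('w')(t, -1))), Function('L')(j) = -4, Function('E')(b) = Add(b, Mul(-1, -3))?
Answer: Rational(28800, 7) ≈ 4114.3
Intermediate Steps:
Function('E')(b) = Add(3, b) (Function('E')(b) = Add(b, 3) = Add(3, b))
n = 0
Function('u')(t) = Mul(Rational(-1, 7), t, Add(6, t)) (Function('u')(t) = Mul(Rational(-1, 7), Mul(Add(t, 0), Add(t, 6))) = Mul(Rational(-1, 7), Mul(t, Add(6, t))) = Mul(Rational(-1, 7), t, Add(6, t)))
H = Rational(288, 7) (H = Mul(Mul(Rational(1, 7), Add(3, 3), Add(-6, Mul(-1, Add(3, 3)))), -4) = Mul(Mul(Rational(1, 7), 6, Add(-6, Mul(-1, 6))), -4) = Mul(Mul(Rational(1, 7), 6, Add(-6, -6)), -4) = Mul(Mul(Rational(1, 7), 6, -12), -4) = Mul(Rational(-72, 7), -4) = Rational(288, 7) ≈ 41.143)
Mul(Mul(-10, H), -10) = Mul(Mul(-10, Rational(288, 7)), -10) = Mul(Rational(-2880, 7), -10) = Rational(28800, 7)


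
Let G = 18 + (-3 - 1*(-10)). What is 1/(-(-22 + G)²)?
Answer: -⅑ ≈ -0.11111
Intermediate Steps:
G = 25 (G = 18 + (-3 + 10) = 18 + 7 = 25)
1/(-(-22 + G)²) = 1/(-(-22 + 25)²) = 1/(-1*3²) = 1/(-1*9) = 1/(-9) = -⅑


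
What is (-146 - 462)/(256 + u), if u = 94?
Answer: -304/175 ≈ -1.7371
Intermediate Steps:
(-146 - 462)/(256 + u) = (-146 - 462)/(256 + 94) = -608/350 = -608*1/350 = -304/175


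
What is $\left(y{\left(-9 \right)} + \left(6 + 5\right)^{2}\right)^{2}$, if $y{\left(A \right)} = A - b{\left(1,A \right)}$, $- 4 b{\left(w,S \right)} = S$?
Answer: $\frac{192721}{16} \approx 12045.0$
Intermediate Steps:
$b{\left(w,S \right)} = - \frac{S}{4}$
$y{\left(A \right)} = \frac{5 A}{4}$ ($y{\left(A \right)} = A - - \frac{A}{4} = A + \frac{A}{4} = \frac{5 A}{4}$)
$\left(y{\left(-9 \right)} + \left(6 + 5\right)^{2}\right)^{2} = \left(\frac{5}{4} \left(-9\right) + \left(6 + 5\right)^{2}\right)^{2} = \left(- \frac{45}{4} + 11^{2}\right)^{2} = \left(- \frac{45}{4} + 121\right)^{2} = \left(\frac{439}{4}\right)^{2} = \frac{192721}{16}$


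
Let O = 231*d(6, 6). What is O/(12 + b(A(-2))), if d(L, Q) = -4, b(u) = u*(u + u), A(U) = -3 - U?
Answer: -66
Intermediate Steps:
b(u) = 2*u² (b(u) = u*(2*u) = 2*u²)
O = -924 (O = 231*(-4) = -924)
O/(12 + b(A(-2))) = -924/(12 + 2*(-3 - 1*(-2))²) = -924/(12 + 2*(-3 + 2)²) = -924/(12 + 2*(-1)²) = -924/(12 + 2*1) = -924/(12 + 2) = -924/14 = (1/14)*(-924) = -66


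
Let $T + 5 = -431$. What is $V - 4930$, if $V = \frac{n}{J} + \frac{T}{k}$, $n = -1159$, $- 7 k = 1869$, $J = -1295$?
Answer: $- \frac{1703747377}{345765} \approx -4927.5$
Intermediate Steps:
$k = -267$ ($k = \left(- \frac{1}{7}\right) 1869 = -267$)
$T = -436$ ($T = -5 - 431 = -436$)
$V = \frac{874073}{345765}$ ($V = - \frac{1159}{-1295} - \frac{436}{-267} = \left(-1159\right) \left(- \frac{1}{1295}\right) - - \frac{436}{267} = \frac{1159}{1295} + \frac{436}{267} = \frac{874073}{345765} \approx 2.5279$)
$V - 4930 = \frac{874073}{345765} - 4930 = - \frac{1703747377}{345765}$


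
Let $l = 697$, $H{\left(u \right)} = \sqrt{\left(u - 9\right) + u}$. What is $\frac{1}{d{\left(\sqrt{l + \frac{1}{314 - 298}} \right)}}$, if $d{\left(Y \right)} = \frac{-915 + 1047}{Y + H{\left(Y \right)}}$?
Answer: $\frac{\sqrt{-36 + 2 \sqrt{11153}}}{264} + \frac{\sqrt{11153}}{528} \approx 0.25015$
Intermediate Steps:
$H{\left(u \right)} = \sqrt{-9 + 2 u}$ ($H{\left(u \right)} = \sqrt{\left(-9 + u\right) + u} = \sqrt{-9 + 2 u}$)
$d{\left(Y \right)} = \frac{132}{Y + \sqrt{-9 + 2 Y}}$ ($d{\left(Y \right)} = \frac{-915 + 1047}{Y + \sqrt{-9 + 2 Y}} = \frac{132}{Y + \sqrt{-9 + 2 Y}}$)
$\frac{1}{d{\left(\sqrt{l + \frac{1}{314 - 298}} \right)}} = \frac{1}{132 \frac{1}{\sqrt{697 + \frac{1}{314 - 298}} + \sqrt{-9 + 2 \sqrt{697 + \frac{1}{314 - 298}}}}} = \frac{1}{132 \frac{1}{\sqrt{697 + \frac{1}{16}} + \sqrt{-9 + 2 \sqrt{697 + \frac{1}{16}}}}} = \frac{1}{132 \frac{1}{\sqrt{\frac{11153}{16}} + \sqrt{-9 + 2 \sqrt{\frac{11153}{16}}}}} = \frac{1}{132 \frac{1}{\frac{\sqrt{11153}}{4} + \sqrt{-9 + 2 \frac{\sqrt{11153}}{4}}}} = \frac{1}{132 \frac{1}{\frac{\sqrt{11153}}{4} + \sqrt{-9 + \frac{\sqrt{11153}}{2}}}} = \frac{1}{132 \frac{1}{\sqrt{-9 + \frac{\sqrt{11153}}{2}} + \frac{\sqrt{11153}}{4}}} = \frac{\sqrt{-9 + \frac{\sqrt{11153}}{2}}}{132} + \frac{\sqrt{11153}}{528}$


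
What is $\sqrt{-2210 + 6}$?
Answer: $2 i \sqrt{551} \approx 46.947 i$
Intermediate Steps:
$\sqrt{-2210 + 6} = \sqrt{-2204} = 2 i \sqrt{551}$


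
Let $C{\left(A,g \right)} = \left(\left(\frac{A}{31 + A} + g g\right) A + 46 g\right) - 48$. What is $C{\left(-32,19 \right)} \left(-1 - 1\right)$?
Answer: $23500$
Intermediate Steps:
$C{\left(A,g \right)} = -48 + 46 g + A \left(g^{2} + \frac{A}{31 + A}\right)$ ($C{\left(A,g \right)} = \left(\left(\frac{A}{31 + A} + g^{2}\right) A + 46 g\right) - 48 = \left(\left(g^{2} + \frac{A}{31 + A}\right) A + 46 g\right) - 48 = \left(A \left(g^{2} + \frac{A}{31 + A}\right) + 46 g\right) - 48 = \left(46 g + A \left(g^{2} + \frac{A}{31 + A}\right)\right) - 48 = -48 + 46 g + A \left(g^{2} + \frac{A}{31 + A}\right)$)
$C{\left(-32,19 \right)} \left(-1 - 1\right) = \frac{-1488 + \left(-32\right)^{2} - -1536 + 1426 \cdot 19 + \left(-32\right)^{2} \cdot 19^{2} + 31 \left(-32\right) 19^{2} + 46 \left(-32\right) 19}{31 - 32} \left(-1 - 1\right) = \frac{-1488 + 1024 + 1536 + 27094 + 1024 \cdot 361 + 31 \left(-32\right) 361 - 27968}{-1} \left(-1 - 1\right) = - (-1488 + 1024 + 1536 + 27094 + 369664 - 358112 - 27968) \left(-2\right) = \left(-1\right) 11750 \left(-2\right) = \left(-11750\right) \left(-2\right) = 23500$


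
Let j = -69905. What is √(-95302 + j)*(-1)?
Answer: -I*√165207 ≈ -406.46*I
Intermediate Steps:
√(-95302 + j)*(-1) = √(-95302 - 69905)*(-1) = √(-165207)*(-1) = (I*√165207)*(-1) = -I*√165207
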